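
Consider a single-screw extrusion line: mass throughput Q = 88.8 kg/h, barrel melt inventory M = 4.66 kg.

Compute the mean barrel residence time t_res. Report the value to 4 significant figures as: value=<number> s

value=188.9 s

Q_s = Q / 3600 = 88.8 / 3600 = 0.0246667 kg/s
t_res = M / Q_s = 4.66 ÷ 0.0246667 = 188.919 s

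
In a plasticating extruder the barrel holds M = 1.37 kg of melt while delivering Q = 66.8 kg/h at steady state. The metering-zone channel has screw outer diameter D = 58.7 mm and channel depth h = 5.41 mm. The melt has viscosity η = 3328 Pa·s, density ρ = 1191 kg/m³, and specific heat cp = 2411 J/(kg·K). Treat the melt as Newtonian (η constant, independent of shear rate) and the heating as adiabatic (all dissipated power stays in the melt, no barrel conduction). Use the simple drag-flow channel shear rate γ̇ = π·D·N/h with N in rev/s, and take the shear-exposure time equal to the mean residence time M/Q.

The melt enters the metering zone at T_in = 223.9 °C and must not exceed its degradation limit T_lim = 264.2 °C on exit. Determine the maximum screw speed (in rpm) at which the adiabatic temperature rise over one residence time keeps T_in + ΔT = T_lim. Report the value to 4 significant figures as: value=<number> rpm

value=38.20 rpm

Throughput in SI: Q_s = 66.8 kg/h ÷ 3600 s/h = 0.0185556 kg/s
t_res = M / Q_s = 1.37 ÷ 0.0185556 = 73.8323 s
Convert to metres: D = 0.0587 m, h = 0.00541 m
ΔT_a = T_lim − T_in = 264.2 °C − 223.9 °C = 40.3 K
γ̇_max² = ΔT_a·ρ·cp / (η·t_res) = [40.3 × 1191 × 2411] / [3328 × 73.8323] = 470.96 s⁻²
γ̇_max = sqrt(470.96) = 21.7016 s⁻¹
Solve γ̇ = πDN/h for N: N_max = γ̇_max·h/(π·D) = 21.7016 × 0.00541 / (π × 0.0587) = 0.636651 rev/s = 38.1991 rpm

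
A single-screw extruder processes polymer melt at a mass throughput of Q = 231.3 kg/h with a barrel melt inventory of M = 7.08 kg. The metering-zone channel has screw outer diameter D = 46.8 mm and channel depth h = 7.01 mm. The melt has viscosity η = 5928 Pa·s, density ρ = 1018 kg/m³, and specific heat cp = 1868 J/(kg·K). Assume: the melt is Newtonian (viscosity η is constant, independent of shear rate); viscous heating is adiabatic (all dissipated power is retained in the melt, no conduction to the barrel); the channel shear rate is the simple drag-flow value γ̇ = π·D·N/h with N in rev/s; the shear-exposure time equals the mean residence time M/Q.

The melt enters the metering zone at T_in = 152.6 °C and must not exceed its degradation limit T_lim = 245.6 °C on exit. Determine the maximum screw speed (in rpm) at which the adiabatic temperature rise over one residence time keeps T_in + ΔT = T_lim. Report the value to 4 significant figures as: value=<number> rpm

value=47.07 rpm

Convert throughput: Q = 231.3 kg/h = 231.3/3600 = 0.06425 kg/s
Mean residence time: t_res = M/Q_s = 7.08 kg / 0.06425 kg/s = 110.195 s
Geometry in SI: D = 46.8 mm → 0.0468 m, h = 7.01 mm → 0.00701 m
ΔT_a = T_lim − T_in = 245.6 °C − 152.6 °C = 93 K
γ̇_max² = ΔT_a·ρ·cp / (η·t_res) = [93 × 1018 × 1868] / [5928 × 110.195] = 270.732 s⁻²
Take the square root: γ̇_max = √(270.732) = 16.4539 s⁻¹
Solve γ̇ = πDN/h for N: N_max = γ̇_max·h/(π·D) = 16.4539 × 0.00701 / (π × 0.0468) = 0.784498 rev/s = 47.0699 rpm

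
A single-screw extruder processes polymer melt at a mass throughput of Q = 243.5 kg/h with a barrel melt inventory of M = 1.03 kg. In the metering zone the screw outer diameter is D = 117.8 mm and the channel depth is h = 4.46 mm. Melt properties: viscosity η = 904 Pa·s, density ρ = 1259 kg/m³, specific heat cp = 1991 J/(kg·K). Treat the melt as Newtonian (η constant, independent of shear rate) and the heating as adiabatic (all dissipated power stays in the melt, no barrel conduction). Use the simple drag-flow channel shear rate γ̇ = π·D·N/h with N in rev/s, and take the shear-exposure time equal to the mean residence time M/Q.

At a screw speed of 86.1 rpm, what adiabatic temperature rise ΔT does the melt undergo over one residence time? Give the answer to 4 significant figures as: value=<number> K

value=77.86 K

Throughput in SI: Q_s = 243.5 kg/h ÷ 3600 s/h = 0.0676389 kg/s
t_res = M / Q_s = 1.03 / 0.0676389 = 15.2279 s
Geometry in metres: D = 117.8 mm → 0.1178 m, h = 4.46 mm → 0.00446 m; screw speed N = 86.1 rpm = 1.435 rev/s
γ̇ = π D N / h = (π)(0.1178)(1.435) / 0.00446 = 119.073 s⁻¹
ΔT = η·γ̇²·t_res / (ρ·cp) = 904 · (119.073)² · 15.2279 / (1259 · 1991) = 77.864 K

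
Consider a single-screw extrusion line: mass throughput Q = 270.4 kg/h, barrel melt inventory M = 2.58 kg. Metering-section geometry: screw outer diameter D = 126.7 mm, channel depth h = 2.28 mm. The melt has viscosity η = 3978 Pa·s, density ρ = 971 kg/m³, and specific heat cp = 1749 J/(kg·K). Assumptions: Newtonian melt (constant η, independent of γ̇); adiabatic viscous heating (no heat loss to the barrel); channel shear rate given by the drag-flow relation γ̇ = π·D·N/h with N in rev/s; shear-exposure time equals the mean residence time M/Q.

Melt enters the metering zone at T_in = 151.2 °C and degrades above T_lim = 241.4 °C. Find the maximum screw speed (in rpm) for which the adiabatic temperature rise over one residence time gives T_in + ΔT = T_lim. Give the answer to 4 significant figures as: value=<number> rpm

value=11.51 rpm

Convert throughput: Q = 270.4 kg/h = 270.4/3600 = 0.0751111 kg/s
t_res = M / Q_s = 2.58 ÷ 0.0751111 = 34.3491 s
D = 126.7 mm = 0.1267 m;  h = 2.28 mm = 0.00228 m
ΔT_a = T_lim − T_in = 241.4 °C − 151.2 °C = 90.2 K
γ̇_max² = ΔT_a·ρ·cp / (η·t_res) = [90.2 × 971 × 1749] / [3978 × 34.3491] = 1121.08 s⁻²
Take the square root: γ̇_max = √(1121.08) = 33.4825 s⁻¹
Solve γ̇ = πDN/h for N: N_max = γ̇_max·h/(π·D) = 33.4825 × 0.00228 / (π × 0.1267) = 0.19179 rev/s = 11.5074 rpm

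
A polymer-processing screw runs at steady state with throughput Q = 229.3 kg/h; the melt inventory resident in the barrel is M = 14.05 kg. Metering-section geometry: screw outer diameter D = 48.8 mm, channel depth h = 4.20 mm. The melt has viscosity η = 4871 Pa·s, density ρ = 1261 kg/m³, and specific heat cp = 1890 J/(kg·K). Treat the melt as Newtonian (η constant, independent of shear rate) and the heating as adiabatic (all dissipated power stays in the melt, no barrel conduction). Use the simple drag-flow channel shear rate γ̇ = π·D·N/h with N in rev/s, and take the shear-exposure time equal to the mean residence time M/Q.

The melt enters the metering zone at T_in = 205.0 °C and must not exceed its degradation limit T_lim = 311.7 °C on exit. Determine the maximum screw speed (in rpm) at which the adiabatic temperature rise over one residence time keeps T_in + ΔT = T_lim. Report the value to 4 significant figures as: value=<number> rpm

Convert throughput: Q = 229.3 kg/h = 229.3/3600 = 0.0636944 kg/s
t_res = M / Q_s = 14.05 / 0.0636944 = 220.584 s
D = 48.8 mm = 0.0488 m;  h = 4.20 mm = 0.0042 m
ΔT_a = T_lim − T_in = 311.7 °C − 205.0 °C = 106.7 K
γ̇_max² = ΔT_a·ρ·cp/(η·t_res) = 106.7·1261·1890/(4871·220.584) = 236.673 s⁻²
γ̇_max = sqrt(236.673) = 15.3842 s⁻¹
N_max = γ̇_max h / (πD) = 15.3842·0.0042/(π·0.0488) = 0.421458 rev/s → ×60 = 25.2875 rpm

value=25.29 rpm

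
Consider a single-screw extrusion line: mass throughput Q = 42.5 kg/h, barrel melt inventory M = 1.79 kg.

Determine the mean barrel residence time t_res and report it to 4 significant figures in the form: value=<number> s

value=151.6 s

Q_s = Q / 3600 = 42.5 / 3600 = 0.0118056 kg/s
t_res = M / Q_s = 1.79 ÷ 0.0118056 = 151.624 s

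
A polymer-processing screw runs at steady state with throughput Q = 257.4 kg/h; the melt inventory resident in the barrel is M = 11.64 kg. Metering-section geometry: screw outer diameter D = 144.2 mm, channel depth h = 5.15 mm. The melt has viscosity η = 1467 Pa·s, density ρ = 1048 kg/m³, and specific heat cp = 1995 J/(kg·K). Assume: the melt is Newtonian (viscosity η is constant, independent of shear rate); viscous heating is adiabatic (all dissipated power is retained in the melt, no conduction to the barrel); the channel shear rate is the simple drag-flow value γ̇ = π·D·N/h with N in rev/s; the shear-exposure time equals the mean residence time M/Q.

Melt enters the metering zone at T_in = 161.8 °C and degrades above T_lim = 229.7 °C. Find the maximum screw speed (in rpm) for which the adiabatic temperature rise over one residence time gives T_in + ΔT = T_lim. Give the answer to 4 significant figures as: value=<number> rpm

value=16.63 rpm

Q_s = Q / 3600 = 257.4 / 3600 = 0.0715 kg/s
t_res = M / Q_s = 11.64 / 0.0715 = 162.797 s
Convert to metres: D = 0.1442 m, h = 0.00515 m
Allowable rise: ΔT_a = T_lim − T_in = 229.7 − 161.8 = 67.9 K
γ̇_max² = ΔT_a·ρ·cp/(η·t_res) = 67.9·1048·1995/(1467·162.797) = 594.425 s⁻²
γ̇_max = √594.425 = 24.3808 s⁻¹
N_max = γ̇_max·h / (π·D) = 24.3808 · 0.00515 / (π · 0.1442) = 0.277166 rev/s = 16.63 rpm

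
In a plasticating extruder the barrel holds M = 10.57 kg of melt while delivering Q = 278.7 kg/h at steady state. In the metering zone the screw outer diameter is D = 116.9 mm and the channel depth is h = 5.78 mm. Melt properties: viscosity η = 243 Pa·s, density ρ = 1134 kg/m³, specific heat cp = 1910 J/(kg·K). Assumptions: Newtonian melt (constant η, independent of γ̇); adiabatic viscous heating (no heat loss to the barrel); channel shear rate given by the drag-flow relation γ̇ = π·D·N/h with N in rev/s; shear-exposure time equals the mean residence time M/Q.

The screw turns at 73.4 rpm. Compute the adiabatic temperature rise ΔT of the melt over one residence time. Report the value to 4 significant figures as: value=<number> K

value=92.55 K

Throughput in SI: Q_s = 278.7 kg/h ÷ 3600 s/h = 0.0774167 kg/s
t_res = M / Q_s = 10.57 / 0.0774167 = 136.534 s
D = 116.9 mm = 0.1169 m;  h = 5.78 mm = 0.00578 m;  N = 73.4 rpm / 60 = 1.22333 rev/s
γ̇ = π·D·N / h = π · 0.1169 · 1.22333 / 0.00578 = 77.7287 s⁻¹
ΔT = η·γ̇²·t_res / (ρ·cp) = 243 · (77.7287)² · 136.534 / (1134 · 1910) = 92.5472 K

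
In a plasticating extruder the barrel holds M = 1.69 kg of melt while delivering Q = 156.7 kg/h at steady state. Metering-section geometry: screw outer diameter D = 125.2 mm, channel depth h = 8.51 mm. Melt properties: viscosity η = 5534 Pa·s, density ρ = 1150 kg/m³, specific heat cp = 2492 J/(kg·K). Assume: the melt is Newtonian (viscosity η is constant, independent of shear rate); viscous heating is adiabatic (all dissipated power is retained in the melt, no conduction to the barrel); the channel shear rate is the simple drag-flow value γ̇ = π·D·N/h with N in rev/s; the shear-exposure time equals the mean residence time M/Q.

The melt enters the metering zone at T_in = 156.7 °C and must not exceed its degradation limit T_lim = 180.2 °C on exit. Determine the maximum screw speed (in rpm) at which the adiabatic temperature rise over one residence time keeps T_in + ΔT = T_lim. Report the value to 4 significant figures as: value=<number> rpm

Throughput in SI: Q_s = 156.7 kg/h ÷ 3600 s/h = 0.0435278 kg/s
Mean residence time: t_res = M/Q_s = 1.69 kg / 0.0435278 kg/s = 38.8258 s
Geometry in SI: D = 125.2 mm → 0.1252 m, h = 8.51 mm → 0.00851 m
ΔT_a = T_lim − T_in = 180.2 °C − 156.7 °C = 23.5 K
Invert ΔT = ηγ̇²t_res/(ρcp) for γ̇: γ̇_max² = ΔT_a ρ cp / (η t_res) = 23.5·1150·2492 / (5534·38.8258) = 313.44 s⁻²
Take the square root: γ̇_max = √(313.44) = 17.7042 s⁻¹
Solve γ̇ = πDN/h for N: N_max = γ̇_max·h/(π·D) = 17.7042 × 0.00851 / (π × 0.1252) = 0.383047 rev/s = 22.9828 rpm

value=22.98 rpm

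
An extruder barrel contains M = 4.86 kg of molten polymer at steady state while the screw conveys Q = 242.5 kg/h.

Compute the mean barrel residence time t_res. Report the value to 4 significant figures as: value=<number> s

value=72.15 s

Convert throughput: Q = 242.5 kg/h = 242.5/3600 = 0.0673611 kg/s
Mean residence time: t_res = M/Q_s = 4.86 kg / 0.0673611 kg/s = 72.1485 s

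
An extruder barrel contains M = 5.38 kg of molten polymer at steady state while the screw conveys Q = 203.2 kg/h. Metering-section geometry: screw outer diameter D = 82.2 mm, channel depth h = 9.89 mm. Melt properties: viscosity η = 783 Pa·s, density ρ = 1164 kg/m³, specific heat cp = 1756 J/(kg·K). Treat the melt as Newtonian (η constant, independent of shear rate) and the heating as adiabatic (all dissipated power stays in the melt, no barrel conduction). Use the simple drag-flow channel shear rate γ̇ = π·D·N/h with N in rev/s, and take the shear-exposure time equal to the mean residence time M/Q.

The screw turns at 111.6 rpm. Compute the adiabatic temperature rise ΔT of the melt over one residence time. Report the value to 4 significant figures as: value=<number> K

value=86.12 K

Throughput in SI: Q_s = 203.2 kg/h ÷ 3600 s/h = 0.0564444 kg/s
Mean residence time: t_res = M/Q_s = 5.38 kg / 0.0564444 kg/s = 95.315 s
Geometry in metres: D = 82.2 mm → 0.0822 m, h = 9.89 mm → 0.00989 m; screw speed N = 111.6 rpm = 1.86 rev/s
Shear rate: γ̇ = πDN/h = π·0.0822·1.86/0.00989 = 48.5667 s⁻¹
Adiabatic rise: ΔT = η γ̇² t_res / (ρ cp) = 783·(48.5667)²·95.315 / (1164·1756) = 86.1236 K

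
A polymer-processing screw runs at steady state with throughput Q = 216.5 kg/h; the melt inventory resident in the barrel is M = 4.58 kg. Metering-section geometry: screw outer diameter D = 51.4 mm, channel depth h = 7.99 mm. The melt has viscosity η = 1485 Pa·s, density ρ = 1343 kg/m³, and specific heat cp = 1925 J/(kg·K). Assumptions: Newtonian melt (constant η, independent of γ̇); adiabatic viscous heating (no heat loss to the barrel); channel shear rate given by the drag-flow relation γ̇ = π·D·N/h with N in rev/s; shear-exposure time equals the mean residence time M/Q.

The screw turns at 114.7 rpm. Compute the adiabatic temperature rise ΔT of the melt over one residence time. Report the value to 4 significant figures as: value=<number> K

Convert throughput: Q = 216.5 kg/h = 216.5/3600 = 0.0601389 kg/s
t_res = M / Q_s = 4.58 ÷ 0.0601389 = 76.157 s
Convert to SI: D = 0.0514 m, h = 0.00799 m, N = 114.7/60 = 1.91167 rev/s
γ̇ = π·D·N / h = π · 0.0514 · 1.91167 / 0.00799 = 38.6348 s⁻¹
ΔT = η·γ̇²·t_res/(ρ·cp) = [1485 × 38.6348² × 76.157] / [1343 × 1925] = 65.296 K

value=65.30 K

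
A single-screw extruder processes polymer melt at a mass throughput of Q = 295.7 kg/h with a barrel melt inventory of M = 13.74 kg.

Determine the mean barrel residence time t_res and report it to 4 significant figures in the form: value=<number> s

Q_s = Q / 3600 = 295.7 / 3600 = 0.0821389 kg/s
Mean residence time: t_res = M/Q_s = 13.74 kg / 0.0821389 kg/s = 167.278 s

value=167.3 s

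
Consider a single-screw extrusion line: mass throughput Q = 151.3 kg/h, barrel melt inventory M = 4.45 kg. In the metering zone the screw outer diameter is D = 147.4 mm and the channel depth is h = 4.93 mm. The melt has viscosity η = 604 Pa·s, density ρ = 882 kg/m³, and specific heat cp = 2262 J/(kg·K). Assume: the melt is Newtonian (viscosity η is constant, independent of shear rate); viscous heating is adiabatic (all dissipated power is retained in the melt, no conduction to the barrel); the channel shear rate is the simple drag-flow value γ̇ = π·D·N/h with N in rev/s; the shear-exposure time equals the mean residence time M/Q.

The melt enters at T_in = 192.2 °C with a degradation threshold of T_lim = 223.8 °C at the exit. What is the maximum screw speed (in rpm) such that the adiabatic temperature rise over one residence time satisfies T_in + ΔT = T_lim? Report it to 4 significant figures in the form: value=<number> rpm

value=20.06 rpm

Convert throughput: Q = 151.3 kg/h = 151.3/3600 = 0.0420278 kg/s
Mean residence time: t_res = M/Q_s = 4.45 kg / 0.0420278 kg/s = 105.882 s
D = 147.4 mm = 0.1474 m;  h = 4.93 mm = 0.00493 m
Allowable rise: ΔT_a = T_lim − T_in = 223.8 − 192.2 = 31.6 K
γ̇_max² = ΔT_a·ρ·cp / (η·t_res) = [31.6 × 882 × 2262] / [604 × 105.882] = 985.798 s⁻²
Take the square root: γ̇_max = √(985.798) = 31.3974 s⁻¹
N_max = γ̇_max h / (πD) = 31.3974·0.00493/(π·0.1474) = 0.334267 rev/s → ×60 = 20.056 rpm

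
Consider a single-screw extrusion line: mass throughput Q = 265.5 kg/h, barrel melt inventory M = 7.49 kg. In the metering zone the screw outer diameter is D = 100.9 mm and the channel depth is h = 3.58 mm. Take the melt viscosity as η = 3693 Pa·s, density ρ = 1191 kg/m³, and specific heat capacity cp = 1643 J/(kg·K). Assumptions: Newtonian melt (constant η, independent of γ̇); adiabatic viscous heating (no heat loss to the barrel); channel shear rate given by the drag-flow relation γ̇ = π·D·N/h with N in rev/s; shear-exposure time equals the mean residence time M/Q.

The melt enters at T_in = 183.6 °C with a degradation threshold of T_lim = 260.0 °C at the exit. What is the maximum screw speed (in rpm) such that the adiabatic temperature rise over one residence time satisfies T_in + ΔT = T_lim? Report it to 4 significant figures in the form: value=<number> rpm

Convert throughput: Q = 265.5 kg/h = 265.5/3600 = 0.07375 kg/s
Mean residence time: t_res = M/Q_s = 7.49 kg / 0.07375 kg/s = 101.559 s
D = 100.9 mm = 0.1009 m;  h = 3.58 mm = 0.00358 m
ΔT_a = T_lim − T_in = 260.0 °C − 183.6 °C = 76.4 K
Invert ΔT = ηγ̇²t_res/(ρcp) for γ̇: γ̇_max² = ΔT_a ρ cp / (η t_res) = 76.4·1191·1643 / (3693·101.559) = 398.606 s⁻²
Take the square root: γ̇_max = √(398.606) = 19.9651 s⁻¹
N_max = γ̇_max·h / (π·D) = 19.9651 · 0.00358 / (π · 0.1009) = 0.225483 rev/s = 13.529 rpm

value=13.53 rpm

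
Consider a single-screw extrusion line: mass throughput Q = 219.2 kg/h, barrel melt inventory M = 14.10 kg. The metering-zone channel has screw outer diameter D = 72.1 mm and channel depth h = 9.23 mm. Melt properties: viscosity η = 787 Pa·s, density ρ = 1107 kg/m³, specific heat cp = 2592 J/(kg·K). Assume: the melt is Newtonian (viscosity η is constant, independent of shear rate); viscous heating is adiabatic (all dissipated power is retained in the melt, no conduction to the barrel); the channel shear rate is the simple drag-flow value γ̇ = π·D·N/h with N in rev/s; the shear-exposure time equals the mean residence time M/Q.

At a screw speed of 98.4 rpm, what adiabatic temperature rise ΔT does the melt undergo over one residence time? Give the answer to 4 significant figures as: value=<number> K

value=102.9 K

Convert throughput: Q = 219.2 kg/h = 219.2/3600 = 0.0608889 kg/s
t_res = M / Q_s = 14.10 / 0.0608889 = 231.569 s
Geometry in metres: D = 72.1 mm → 0.0721 m, h = 9.23 mm → 0.00923 m; screw speed N = 98.4 rpm = 1.64 rev/s
Shear rate: γ̇ = πDN/h = π·0.0721·1.64/0.00923 = 40.2464 s⁻¹
ΔT = η·γ̇²·t_res/(ρ·cp) = [787 × 40.2464² × 231.569] / [1107 × 2592] = 102.879 K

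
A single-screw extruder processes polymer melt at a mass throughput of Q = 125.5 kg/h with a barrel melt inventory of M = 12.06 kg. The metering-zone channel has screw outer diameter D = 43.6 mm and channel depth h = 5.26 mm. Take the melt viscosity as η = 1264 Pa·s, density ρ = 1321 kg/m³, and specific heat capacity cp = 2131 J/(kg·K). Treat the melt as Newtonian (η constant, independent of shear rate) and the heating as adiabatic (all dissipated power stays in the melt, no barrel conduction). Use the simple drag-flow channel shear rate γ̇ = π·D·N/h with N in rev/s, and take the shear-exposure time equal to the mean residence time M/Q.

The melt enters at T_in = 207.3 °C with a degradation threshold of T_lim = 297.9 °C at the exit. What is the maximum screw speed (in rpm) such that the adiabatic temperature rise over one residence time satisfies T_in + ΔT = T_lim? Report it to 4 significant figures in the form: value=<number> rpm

value=55.65 rpm

Q_s = Q / 3600 = 125.5 / 3600 = 0.0348611 kg/s
Mean residence time: t_res = M/Q_s = 12.06 kg / 0.0348611 kg/s = 345.944 s
Convert to metres: D = 0.0436 m, h = 0.00526 m
Allowable rise: ΔT_a = T_lim − T_in = 297.9 − 207.3 = 90.6 K
γ̇_max² = ΔT_a·ρ·cp/(η·t_res) = 90.6·1321·2131/(1264·345.944) = 583.259 s⁻²
γ̇_max = √583.259 = 24.1508 s⁻¹
N_max = γ̇_max·h / (π·D) = 24.1508 · 0.00526 / (π · 0.0436) = 0.927428 rev/s = 55.6457 rpm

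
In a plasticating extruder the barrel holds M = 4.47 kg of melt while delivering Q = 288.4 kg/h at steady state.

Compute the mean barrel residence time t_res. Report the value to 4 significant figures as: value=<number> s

Throughput in SI: Q_s = 288.4 kg/h ÷ 3600 s/h = 0.0801111 kg/s
Mean residence time: t_res = M/Q_s = 4.47 kg / 0.0801111 kg/s = 55.7975 s

value=55.80 s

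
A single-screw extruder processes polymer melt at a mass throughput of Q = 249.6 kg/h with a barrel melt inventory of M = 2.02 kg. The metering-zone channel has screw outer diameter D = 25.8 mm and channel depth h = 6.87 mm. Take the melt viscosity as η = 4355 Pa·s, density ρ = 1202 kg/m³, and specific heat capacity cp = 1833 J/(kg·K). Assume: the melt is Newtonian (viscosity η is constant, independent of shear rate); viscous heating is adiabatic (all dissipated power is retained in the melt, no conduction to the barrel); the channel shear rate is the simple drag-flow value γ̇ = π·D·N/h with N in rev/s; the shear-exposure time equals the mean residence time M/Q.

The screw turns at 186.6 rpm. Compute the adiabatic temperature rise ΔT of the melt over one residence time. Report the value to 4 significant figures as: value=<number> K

value=77.53 K

Q_s = Q / 3600 = 249.6 / 3600 = 0.0693333 kg/s
Mean residence time: t_res = M/Q_s = 2.02 kg / 0.0693333 kg/s = 29.1346 s
D = 25.8 mm = 0.0258 m;  h = 6.87 mm = 0.00687 m;  N = 186.6 rpm / 60 = 3.11 rev/s
γ̇ = π·D·N / h = π · 0.0258 · 3.11 / 0.00687 = 36.6922 s⁻¹
ΔT = η·γ̇²·t_res / (ρ·cp) = 4355 · (36.6922)² · 29.1346 / (1202 · 1833) = 77.5313 K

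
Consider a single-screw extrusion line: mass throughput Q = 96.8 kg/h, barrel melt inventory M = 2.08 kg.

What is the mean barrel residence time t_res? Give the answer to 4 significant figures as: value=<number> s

Q_s = Q / 3600 = 96.8 / 3600 = 0.0268889 kg/s
t_res = M / Q_s = 2.08 ÷ 0.0268889 = 77.3554 s

value=77.36 s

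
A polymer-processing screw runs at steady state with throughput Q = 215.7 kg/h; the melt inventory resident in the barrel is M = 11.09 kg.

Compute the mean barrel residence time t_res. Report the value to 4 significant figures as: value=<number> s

Throughput in SI: Q_s = 215.7 kg/h ÷ 3600 s/h = 0.0599167 kg/s
Mean residence time: t_res = M/Q_s = 11.09 kg / 0.0599167 kg/s = 185.09 s

value=185.1 s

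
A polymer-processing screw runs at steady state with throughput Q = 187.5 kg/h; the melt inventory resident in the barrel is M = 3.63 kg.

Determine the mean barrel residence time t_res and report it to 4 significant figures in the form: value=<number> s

value=69.70 s

Throughput in SI: Q_s = 187.5 kg/h ÷ 3600 s/h = 0.0520833 kg/s
t_res = M / Q_s = 3.63 / 0.0520833 = 69.696 s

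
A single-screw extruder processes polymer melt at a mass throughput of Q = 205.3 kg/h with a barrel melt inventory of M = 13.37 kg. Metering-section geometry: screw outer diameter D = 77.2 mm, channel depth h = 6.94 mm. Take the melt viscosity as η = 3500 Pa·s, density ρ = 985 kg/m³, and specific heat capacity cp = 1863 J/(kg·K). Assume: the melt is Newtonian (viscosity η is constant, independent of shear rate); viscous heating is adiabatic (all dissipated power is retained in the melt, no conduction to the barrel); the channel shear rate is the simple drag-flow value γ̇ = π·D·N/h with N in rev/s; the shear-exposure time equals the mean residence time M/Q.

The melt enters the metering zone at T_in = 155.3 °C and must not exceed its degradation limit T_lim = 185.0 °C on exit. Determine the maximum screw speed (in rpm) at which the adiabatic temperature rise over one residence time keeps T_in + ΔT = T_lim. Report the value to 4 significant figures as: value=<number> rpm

value=13.99 rpm

Convert throughput: Q = 205.3 kg/h = 205.3/3600 = 0.0570278 kg/s
t_res = M / Q_s = 13.37 ÷ 0.0570278 = 234.447 s
Convert to metres: D = 0.0772 m, h = 0.00694 m
ΔT_a = T_lim − T_in = 185.0 − 155.3 = 29.7 K
γ̇_max² = ΔT_a·ρ·cp / (η·t_res) = [29.7 × 985 × 1863] / [3500 × 234.447] = 66.419 s⁻²
Take the square root: γ̇_max = √(66.419) = 8.14979 s⁻¹
N_max = γ̇_max·h / (π·D) = 8.14979 · 0.00694 / (π · 0.0772) = 0.233205 rev/s = 13.9923 rpm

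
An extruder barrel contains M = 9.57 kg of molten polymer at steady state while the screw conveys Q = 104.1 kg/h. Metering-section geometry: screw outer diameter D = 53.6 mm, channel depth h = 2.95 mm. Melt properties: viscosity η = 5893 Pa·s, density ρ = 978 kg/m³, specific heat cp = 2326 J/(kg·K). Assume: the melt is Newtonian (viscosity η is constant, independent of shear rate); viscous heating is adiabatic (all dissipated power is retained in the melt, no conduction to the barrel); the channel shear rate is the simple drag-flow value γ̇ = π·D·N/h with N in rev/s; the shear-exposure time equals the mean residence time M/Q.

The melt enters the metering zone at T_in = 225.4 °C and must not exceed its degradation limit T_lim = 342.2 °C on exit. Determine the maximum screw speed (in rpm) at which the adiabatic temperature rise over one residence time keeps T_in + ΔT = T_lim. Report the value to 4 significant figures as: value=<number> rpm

Convert throughput: Q = 104.1 kg/h = 104.1/3600 = 0.0289167 kg/s
Mean residence time: t_res = M/Q_s = 9.57 kg / 0.0289167 kg/s = 330.951 s
Convert to metres: D = 0.0536 m, h = 0.00295 m
ΔT_a = T_lim − T_in = 342.2 − 225.4 = 116.8 K
γ̇_max² = ΔT_a·ρ·cp/(η·t_res) = 116.8·978·2326/(5893·330.951) = 136.236 s⁻²
Take the square root: γ̇_max = √(136.236) = 11.672 s⁻¹
N_max = γ̇_max·h / (π·D) = 11.672 · 0.00295 / (π · 0.0536) = 0.204481 rev/s = 12.2689 rpm

value=12.27 rpm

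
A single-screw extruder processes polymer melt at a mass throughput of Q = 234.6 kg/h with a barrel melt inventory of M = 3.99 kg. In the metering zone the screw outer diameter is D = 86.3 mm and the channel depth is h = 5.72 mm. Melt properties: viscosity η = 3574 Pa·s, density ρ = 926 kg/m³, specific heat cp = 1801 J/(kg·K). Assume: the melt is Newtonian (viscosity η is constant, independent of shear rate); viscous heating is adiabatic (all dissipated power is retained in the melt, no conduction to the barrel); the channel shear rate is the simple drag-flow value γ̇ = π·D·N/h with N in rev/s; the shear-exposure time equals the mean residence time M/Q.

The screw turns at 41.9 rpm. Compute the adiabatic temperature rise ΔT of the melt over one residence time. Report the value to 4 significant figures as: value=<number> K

Q_s = Q / 3600 = 234.6 / 3600 = 0.0651667 kg/s
t_res = M / Q_s = 3.99 ÷ 0.0651667 = 61.2276 s
Geometry in metres: D = 86.3 mm → 0.0863 m, h = 5.72 mm → 0.00572 m; screw speed N = 41.9 rpm = 0.698333 rev/s
γ̇ = π D N / h = (π)(0.0863)(0.698333) / 0.00572 = 33.1 s⁻¹
Adiabatic rise: ΔT = η γ̇² t_res / (ρ cp) = 3574·(33.1)²·61.2276 / (926·1801) = 143.758 K

value=143.8 K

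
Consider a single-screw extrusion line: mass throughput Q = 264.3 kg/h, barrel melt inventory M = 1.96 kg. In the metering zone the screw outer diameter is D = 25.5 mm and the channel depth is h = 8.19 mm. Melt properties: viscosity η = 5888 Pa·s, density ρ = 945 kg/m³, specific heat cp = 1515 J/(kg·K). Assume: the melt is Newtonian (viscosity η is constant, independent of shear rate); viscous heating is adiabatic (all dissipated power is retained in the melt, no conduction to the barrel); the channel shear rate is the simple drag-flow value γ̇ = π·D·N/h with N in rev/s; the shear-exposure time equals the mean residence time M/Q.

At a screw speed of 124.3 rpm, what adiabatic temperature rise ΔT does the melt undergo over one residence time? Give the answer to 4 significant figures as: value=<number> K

value=45.09 K

Convert throughput: Q = 264.3 kg/h = 264.3/3600 = 0.0734167 kg/s
t_res = M / Q_s = 1.96 ÷ 0.0734167 = 26.6969 s
D = 25.5 mm = 0.0255 m;  h = 8.19 mm = 0.00819 m;  N = 124.3 rpm / 60 = 2.07167 rev/s
Shear rate: γ̇ = πDN/h = π·0.0255·2.07167/0.00819 = 20.264 s⁻¹
Adiabatic rise: ΔT = η γ̇² t_res / (ρ cp) = 5888·(20.264)²·26.6969 / (945·1515) = 45.0855 K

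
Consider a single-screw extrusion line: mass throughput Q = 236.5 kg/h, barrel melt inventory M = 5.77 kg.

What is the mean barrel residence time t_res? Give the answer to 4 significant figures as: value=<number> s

value=87.83 s

Q_s = Q / 3600 = 236.5 / 3600 = 0.0656944 kg/s
t_res = M / Q_s = 5.77 / 0.0656944 = 87.8309 s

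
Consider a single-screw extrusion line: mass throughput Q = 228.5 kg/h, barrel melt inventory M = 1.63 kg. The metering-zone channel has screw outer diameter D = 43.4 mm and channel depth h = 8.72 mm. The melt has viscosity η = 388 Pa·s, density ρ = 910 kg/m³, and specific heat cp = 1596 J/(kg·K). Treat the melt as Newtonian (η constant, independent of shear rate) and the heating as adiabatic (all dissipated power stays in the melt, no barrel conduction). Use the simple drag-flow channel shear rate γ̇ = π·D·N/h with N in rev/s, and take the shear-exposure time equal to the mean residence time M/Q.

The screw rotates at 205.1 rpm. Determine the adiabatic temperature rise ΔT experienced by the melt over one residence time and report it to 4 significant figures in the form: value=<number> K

Convert throughput: Q = 228.5 kg/h = 228.5/3600 = 0.0634722 kg/s
Mean residence time: t_res = M/Q_s = 1.63 kg / 0.0634722 kg/s = 25.6805 s
Convert to SI: D = 0.0434 m, h = 0.00872 m, N = 205.1/60 = 3.41833 rev/s
Shear rate: γ̇ = πDN/h = π·0.0434·3.41833/0.00872 = 53.4487 s⁻¹
ΔT = η·γ̇²·t_res / (ρ·cp) = 388 · (53.4487)² · 25.6805 / (910 · 1596) = 19.5991 K

value=19.60 K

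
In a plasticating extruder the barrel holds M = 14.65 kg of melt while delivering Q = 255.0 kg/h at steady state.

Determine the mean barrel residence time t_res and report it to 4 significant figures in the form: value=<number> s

Convert throughput: Q = 255.0 kg/h = 255.0/3600 = 0.0708333 kg/s
t_res = M / Q_s = 14.65 / 0.0708333 = 206.824 s

value=206.8 s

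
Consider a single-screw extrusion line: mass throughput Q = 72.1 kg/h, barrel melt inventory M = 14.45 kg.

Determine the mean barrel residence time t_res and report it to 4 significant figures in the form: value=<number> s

value=721.5 s

Q_s = Q / 3600 = 72.1 / 3600 = 0.0200278 kg/s
Mean residence time: t_res = M/Q_s = 14.45 kg / 0.0200278 kg/s = 721.498 s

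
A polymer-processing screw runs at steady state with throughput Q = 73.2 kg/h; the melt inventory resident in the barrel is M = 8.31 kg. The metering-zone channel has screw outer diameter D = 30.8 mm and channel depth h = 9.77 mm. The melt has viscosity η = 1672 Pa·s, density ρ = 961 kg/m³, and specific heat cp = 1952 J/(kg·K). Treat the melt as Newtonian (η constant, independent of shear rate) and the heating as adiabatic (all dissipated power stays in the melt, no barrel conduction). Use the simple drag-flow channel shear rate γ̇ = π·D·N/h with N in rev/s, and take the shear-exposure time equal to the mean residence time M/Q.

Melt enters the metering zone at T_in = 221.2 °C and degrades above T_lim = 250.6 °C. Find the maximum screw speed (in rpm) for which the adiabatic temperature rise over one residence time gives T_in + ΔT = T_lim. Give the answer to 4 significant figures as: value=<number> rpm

Convert throughput: Q = 73.2 kg/h = 73.2/3600 = 0.0203333 kg/s
Mean residence time: t_res = M/Q_s = 8.31 kg / 0.0203333 kg/s = 408.689 s
Geometry in SI: D = 30.8 mm → 0.0308 m, h = 9.77 mm → 0.00977 m
ΔT_a = T_lim − T_in = 250.6 − 221.2 = 29.4 K
Invert ΔT = ηγ̇²t_res/(ρcp) for γ̇: γ̇_max² = ΔT_a ρ cp / (η t_res) = 29.4·961·1952 / (1672·408.689) = 80.709 s⁻²
γ̇_max = sqrt(80.709) = 8.98382 s⁻¹
N_max = γ̇_max·h / (π·D) = 8.98382 · 0.00977 / (π · 0.0308) = 0.907099 rev/s = 54.426 rpm

value=54.43 rpm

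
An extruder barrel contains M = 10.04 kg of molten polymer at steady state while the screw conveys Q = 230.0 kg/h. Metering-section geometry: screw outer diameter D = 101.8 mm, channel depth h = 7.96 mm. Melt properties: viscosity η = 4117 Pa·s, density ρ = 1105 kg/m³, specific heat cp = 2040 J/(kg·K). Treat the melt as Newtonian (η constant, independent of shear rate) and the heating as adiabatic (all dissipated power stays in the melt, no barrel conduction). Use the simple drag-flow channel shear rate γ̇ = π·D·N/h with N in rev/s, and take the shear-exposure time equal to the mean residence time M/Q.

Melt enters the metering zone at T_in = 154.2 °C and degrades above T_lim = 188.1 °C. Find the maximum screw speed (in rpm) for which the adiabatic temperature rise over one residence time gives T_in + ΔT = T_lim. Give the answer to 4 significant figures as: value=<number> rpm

Throughput in SI: Q_s = 230.0 kg/h ÷ 3600 s/h = 0.0638889 kg/s
t_res = M / Q_s = 10.04 / 0.0638889 = 157.148 s
D = 101.8 mm = 0.1018 m;  h = 7.96 mm = 0.00796 m
ΔT_a = T_lim − T_in = 188.1 °C − 154.2 °C = 33.9 K
γ̇_max² = ΔT_a·ρ·cp / (η·t_res) = [33.9 × 1105 × 2040] / [4117 × 157.148] = 118.114 s⁻²
γ̇_max = √118.114 = 10.868 s⁻¹
N_max = γ̇_max h / (πD) = 10.868·0.00796/(π·0.1018) = 0.2705 rev/s → ×60 = 16.23 rpm

value=16.23 rpm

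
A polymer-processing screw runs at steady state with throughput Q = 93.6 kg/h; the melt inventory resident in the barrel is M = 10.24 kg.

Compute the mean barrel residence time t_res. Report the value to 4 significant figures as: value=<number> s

value=393.8 s

Convert throughput: Q = 93.6 kg/h = 93.6/3600 = 0.026 kg/s
Mean residence time: t_res = M/Q_s = 10.24 kg / 0.026 kg/s = 393.846 s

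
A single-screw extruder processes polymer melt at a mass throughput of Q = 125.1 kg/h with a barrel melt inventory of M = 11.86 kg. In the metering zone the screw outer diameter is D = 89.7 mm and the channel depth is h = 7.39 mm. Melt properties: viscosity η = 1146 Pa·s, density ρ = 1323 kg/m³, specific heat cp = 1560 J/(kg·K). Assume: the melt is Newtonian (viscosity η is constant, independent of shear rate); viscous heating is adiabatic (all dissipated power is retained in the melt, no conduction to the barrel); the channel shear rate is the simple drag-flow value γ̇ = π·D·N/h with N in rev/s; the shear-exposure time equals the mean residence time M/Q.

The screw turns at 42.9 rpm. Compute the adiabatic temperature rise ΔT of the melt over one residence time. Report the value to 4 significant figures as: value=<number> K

Convert throughput: Q = 125.1 kg/h = 125.1/3600 = 0.03475 kg/s
Mean residence time: t_res = M/Q_s = 11.86 kg / 0.03475 kg/s = 341.295 s
Geometry in metres: D = 89.7 mm → 0.0897 m, h = 7.39 mm → 0.00739 m; screw speed N = 42.9 rpm = 0.715 rev/s
Shear rate: γ̇ = πDN/h = π·0.0897·0.715/0.00739 = 27.2649 s⁻¹
ΔT = η·γ̇²·t_res / (ρ·cp) = 1146 · (27.2649)² · 341.295 / (1323 · 1560) = 140.876 K

value=140.9 K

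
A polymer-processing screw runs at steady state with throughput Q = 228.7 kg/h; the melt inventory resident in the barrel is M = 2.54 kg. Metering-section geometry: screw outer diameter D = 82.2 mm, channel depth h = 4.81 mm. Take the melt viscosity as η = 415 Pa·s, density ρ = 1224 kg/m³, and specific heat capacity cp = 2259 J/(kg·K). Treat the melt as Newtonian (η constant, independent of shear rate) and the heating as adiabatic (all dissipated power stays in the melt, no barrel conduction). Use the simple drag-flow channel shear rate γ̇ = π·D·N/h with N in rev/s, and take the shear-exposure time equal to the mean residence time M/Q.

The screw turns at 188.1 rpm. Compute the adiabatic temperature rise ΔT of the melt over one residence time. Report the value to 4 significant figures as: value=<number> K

Convert throughput: Q = 228.7 kg/h = 228.7/3600 = 0.0635278 kg/s
Mean residence time: t_res = M/Q_s = 2.54 kg / 0.0635278 kg/s = 39.9825 s
Geometry in metres: D = 82.2 mm → 0.0822 m, h = 4.81 mm → 0.00481 m; screw speed N = 188.1 rpm = 3.135 rev/s
Shear rate: γ̇ = πDN/h = π·0.0822·3.135/0.00481 = 168.312 s⁻¹
ΔT = η·γ̇²·t_res / (ρ·cp) = 415 · (168.312)² · 39.9825 / (1224 · 2259) = 170 K

value=170.0 K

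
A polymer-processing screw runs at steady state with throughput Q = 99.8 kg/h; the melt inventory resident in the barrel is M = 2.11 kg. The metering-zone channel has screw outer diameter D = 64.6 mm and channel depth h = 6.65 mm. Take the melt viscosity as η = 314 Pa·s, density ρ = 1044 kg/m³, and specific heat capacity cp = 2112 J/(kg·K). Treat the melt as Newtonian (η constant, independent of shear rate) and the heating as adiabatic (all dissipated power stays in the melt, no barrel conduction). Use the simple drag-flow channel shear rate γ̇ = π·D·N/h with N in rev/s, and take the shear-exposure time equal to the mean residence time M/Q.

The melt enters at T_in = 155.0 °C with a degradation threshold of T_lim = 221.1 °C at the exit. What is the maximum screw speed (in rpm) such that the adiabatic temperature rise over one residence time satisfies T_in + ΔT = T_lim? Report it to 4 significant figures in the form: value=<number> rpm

value=153.5 rpm

Q_s = Q / 3600 = 99.8 / 3600 = 0.0277222 kg/s
t_res = M / Q_s = 2.11 ÷ 0.0277222 = 76.1122 s
Geometry in SI: D = 64.6 mm → 0.0646 m, h = 6.65 mm → 0.00665 m
ΔT_a = T_lim − T_in = 221.1 °C − 155.0 °C = 66.1 K
Invert ΔT = ηγ̇²t_res/(ρcp) for γ̇: γ̇_max² = ΔT_a ρ cp / (η t_res) = 66.1·1044·2112 / (314·76.1122) = 6098.34 s⁻²
γ̇_max = √6098.34 = 78.0919 s⁻¹
N_max = γ̇_max h / (πD) = 78.0919·0.00665/(π·0.0646) = 2.55885 rev/s → ×60 = 153.531 rpm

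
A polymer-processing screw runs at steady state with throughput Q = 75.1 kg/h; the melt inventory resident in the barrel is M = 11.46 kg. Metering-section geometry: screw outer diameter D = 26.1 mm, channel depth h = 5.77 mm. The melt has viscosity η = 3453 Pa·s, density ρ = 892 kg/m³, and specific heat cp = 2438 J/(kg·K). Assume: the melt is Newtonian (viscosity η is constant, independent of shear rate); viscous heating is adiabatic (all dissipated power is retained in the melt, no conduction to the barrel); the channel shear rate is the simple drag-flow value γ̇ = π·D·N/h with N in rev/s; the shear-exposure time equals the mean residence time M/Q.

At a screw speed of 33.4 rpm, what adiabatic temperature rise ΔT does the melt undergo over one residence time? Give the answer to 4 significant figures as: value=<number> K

value=54.58 K

Convert throughput: Q = 75.1 kg/h = 75.1/3600 = 0.0208611 kg/s
t_res = M / Q_s = 11.46 ÷ 0.0208611 = 549.348 s
Convert to SI: D = 0.0261 m, h = 0.00577 m, N = 33.4/60 = 0.556667 rev/s
γ̇ = π D N / h = (π)(0.0261)(0.556667) / 0.00577 = 7.91061 s⁻¹
ΔT = η·γ̇²·t_res/(ρ·cp) = [3453 × 7.91061² × 549.348] / [892 × 2438] = 54.5839 K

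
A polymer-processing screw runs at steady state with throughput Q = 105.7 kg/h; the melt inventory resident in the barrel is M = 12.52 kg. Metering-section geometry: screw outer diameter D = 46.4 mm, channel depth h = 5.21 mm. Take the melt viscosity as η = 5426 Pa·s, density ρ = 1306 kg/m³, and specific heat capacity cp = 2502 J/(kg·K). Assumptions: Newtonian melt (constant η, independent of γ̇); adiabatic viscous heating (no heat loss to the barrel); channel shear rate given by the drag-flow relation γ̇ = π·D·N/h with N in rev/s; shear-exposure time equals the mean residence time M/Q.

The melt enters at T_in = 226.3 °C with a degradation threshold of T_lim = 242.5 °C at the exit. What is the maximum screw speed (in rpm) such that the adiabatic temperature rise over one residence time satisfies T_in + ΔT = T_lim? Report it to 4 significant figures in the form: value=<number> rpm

Convert throughput: Q = 105.7 kg/h = 105.7/3600 = 0.0293611 kg/s
t_res = M / Q_s = 12.52 ÷ 0.0293611 = 426.414 s
Geometry in SI: D = 46.4 mm → 0.0464 m, h = 5.21 mm → 0.00521 m
ΔT_a = T_lim − T_in = 242.5 °C − 226.3 °C = 16.2 K
γ̇_max² = ΔT_a·ρ·cp / (η·t_res) = [16.2 × 1306 × 2502] / [5426 × 426.414] = 22.8788 s⁻²
γ̇_max = sqrt(22.8788) = 4.78318 s⁻¹
N_max = γ̇_max·h / (π·D) = 4.78318 · 0.00521 / (π · 0.0464) = 0.170957 rev/s = 10.2574 rpm

value=10.26 rpm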